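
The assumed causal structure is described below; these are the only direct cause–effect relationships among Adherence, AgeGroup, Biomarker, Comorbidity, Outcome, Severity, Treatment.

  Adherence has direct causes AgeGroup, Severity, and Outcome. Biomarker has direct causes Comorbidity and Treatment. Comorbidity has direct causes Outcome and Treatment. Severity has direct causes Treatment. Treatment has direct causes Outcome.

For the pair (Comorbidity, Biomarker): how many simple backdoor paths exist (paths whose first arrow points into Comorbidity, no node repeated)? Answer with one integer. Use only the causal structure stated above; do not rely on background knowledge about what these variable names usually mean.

A backdoor path from Comorbidity to Biomarker is any simple undirected path whose first edge points into Comorbidity (i.e. leaves Comorbidity via a parent).
Parents of Comorbidity: {Outcome, Treatment}.
Enumerating:
  P1: Comorbidity <- Outcome -> Treatment -> Biomarker
  P2: Comorbidity <- Outcome -> Adherence <- Severity <- Treatment -> Biomarker
  P3: Comorbidity <- Treatment -> Biomarker
That exhausts the simple backdoor paths. Count: 3.

3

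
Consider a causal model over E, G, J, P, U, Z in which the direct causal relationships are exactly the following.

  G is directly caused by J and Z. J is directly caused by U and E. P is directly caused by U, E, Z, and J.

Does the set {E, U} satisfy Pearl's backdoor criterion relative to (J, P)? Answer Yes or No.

Yes

Backdoor paths from J to P (paths whose first edge points into J):
  P1: J <- E -> P
  P2: J <- U -> P
Condition 1 (no descendant of J in the set): holds — descendants of J are {G, P}; none are in {E, U}.
Condition 2 (every backdoor path blocked by {E, U}):
  P1: blocked at fork node E ∈ conditioning set.
  P2: blocked at fork node U ∈ conditioning set.
{E, U} satisfies the backdoor criterion.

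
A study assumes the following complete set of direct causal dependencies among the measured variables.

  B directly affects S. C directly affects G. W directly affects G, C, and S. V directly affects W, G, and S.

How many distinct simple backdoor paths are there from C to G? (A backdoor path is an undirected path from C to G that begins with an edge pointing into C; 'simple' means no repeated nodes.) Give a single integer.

3

A backdoor path from C to G is any simple undirected path whose first edge points into C (i.e. leaves C via a parent).
Parents of C: {W}.
Enumerating:
  P1: C <- W <- V -> G
  P2: C <- W -> S <- V -> G
  P3: C <- W -> G
That exhausts the simple backdoor paths. Count: 3.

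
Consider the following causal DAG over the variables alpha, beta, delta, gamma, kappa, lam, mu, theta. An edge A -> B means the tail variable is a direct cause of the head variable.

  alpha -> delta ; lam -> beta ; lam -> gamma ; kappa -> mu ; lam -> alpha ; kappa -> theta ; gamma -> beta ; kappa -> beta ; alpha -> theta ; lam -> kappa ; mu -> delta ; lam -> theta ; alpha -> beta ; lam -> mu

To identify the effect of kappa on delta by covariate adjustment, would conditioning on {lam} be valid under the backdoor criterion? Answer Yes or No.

Backdoor paths from kappa to delta (paths whose first edge points into kappa):
  P1: kappa <- lam -> gamma -> beta <- alpha -> delta
  P2: kappa <- lam -> alpha -> delta
  P3: kappa <- lam -> theta <- alpha -> delta
  P4: kappa <- lam -> mu -> delta
  P5: kappa <- lam -> beta <- alpha -> delta
Condition 1 (no descendant of kappa in the set): holds — descendants of kappa are {beta, delta, mu, theta}; none are in {lam}.
Condition 2 (every backdoor path blocked by {lam}):
  P1: blocked at fork node lam ∈ conditioning set.
  P2: blocked at fork node lam ∈ conditioning set.
  P3: blocked at fork node lam ∈ conditioning set.
  P4: blocked at fork node lam ∈ conditioning set.
  P5: blocked at fork node lam ∈ conditioning set.
{lam} satisfies the backdoor criterion.

Yes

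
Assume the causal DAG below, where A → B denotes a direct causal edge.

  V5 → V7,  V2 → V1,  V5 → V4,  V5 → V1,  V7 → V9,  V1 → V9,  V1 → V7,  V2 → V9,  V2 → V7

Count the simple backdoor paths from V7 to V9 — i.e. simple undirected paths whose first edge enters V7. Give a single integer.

A backdoor path from V7 to V9 is any simple undirected path whose first edge points into V7 (i.e. leaves V7 via a parent).
Parents of V7: {V1, V2, V5}.
Enumerating:
  P1: V7 <- V5 -> V1 <- V2 -> V9
  P2: V7 <- V5 -> V1 -> V9
  P3: V7 <- V2 -> V1 -> V9
  P4: V7 <- V2 -> V9
  P5: V7 <- V1 <- V2 -> V9
  P6: V7 <- V1 -> V9
That exhausts the simple backdoor paths. Count: 6.

6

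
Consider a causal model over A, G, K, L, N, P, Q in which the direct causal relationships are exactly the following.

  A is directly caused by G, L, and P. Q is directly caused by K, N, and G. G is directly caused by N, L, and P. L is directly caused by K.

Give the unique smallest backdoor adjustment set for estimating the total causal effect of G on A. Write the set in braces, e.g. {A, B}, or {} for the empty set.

{L, P}

Variables eligible for adjustment (non-descendants of G, excluding G and A): {K, L, N, P}.
Backdoor paths from G to A:
  P1: G <- P -> A
  P2: G <- N -> Q <- K -> L -> A
  P3: G <- L -> A
The empty set is not sufficient: P1 (G <- P -> A) has no collider blocking it and no conditioned non-collider, so it is open.
Try {L, P}:
  P1: blocked at fork node P ∈ conditioning set.
  P2: blocked at collider Q (neither it nor any descendant is in the conditioning set).
  P3: blocked at fork node L ∈ conditioning set.
{L, P} contains no descendant of G and blocks every backdoor path.
Every element of {L, P} is needed (dropping L leaves P3 open; dropping P leaves P1 open), so no proper subset is valid.
Among all size-2 subsets of the eligible variables, only {L, P} blocks every backdoor path, so it is the unique smallest valid adjustment set.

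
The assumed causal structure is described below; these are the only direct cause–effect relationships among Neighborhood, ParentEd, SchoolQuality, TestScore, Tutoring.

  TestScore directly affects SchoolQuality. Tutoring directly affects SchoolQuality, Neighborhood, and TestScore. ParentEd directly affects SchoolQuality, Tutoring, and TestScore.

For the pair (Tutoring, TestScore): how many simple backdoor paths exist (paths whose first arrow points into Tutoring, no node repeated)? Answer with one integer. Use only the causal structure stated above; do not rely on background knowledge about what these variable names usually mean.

A backdoor path from Tutoring to TestScore is any simple undirected path whose first edge points into Tutoring (i.e. leaves Tutoring via a parent).
Parents of Tutoring: {ParentEd}.
Enumerating:
  P1: Tutoring <- ParentEd -> TestScore
  P2: Tutoring <- ParentEd -> SchoolQuality <- TestScore
That exhausts the simple backdoor paths. Count: 2.

2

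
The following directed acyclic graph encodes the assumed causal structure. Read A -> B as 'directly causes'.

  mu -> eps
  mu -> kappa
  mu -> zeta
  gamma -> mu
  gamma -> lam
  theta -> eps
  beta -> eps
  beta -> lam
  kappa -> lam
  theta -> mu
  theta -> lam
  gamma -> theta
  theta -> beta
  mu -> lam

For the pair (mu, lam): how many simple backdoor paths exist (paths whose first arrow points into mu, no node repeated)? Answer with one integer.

A backdoor path from mu to lam is any simple undirected path whose first edge points into mu (i.e. leaves mu via a parent).
Parents of mu: {gamma, theta}.
Enumerating:
  P1: mu <- gamma -> theta -> beta -> lam
  P2: mu <- gamma -> theta -> lam
  P3: mu <- gamma -> theta -> eps <- beta -> lam
  P4: mu <- gamma -> lam
  P5: mu <- theta <- gamma -> lam
  P6: mu <- theta -> beta -> lam
  P7: mu <- theta -> lam
  P8: mu <- theta -> eps <- beta -> lam
That exhausts the simple backdoor paths. Count: 8.

8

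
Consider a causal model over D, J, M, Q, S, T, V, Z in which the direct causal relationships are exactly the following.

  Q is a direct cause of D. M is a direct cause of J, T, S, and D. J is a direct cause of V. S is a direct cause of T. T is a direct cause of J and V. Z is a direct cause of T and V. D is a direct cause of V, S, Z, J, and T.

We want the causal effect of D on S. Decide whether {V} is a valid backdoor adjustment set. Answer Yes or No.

Backdoor paths from D to S (paths whose first edge points into D):
  P1: D <- M -> S
  P2: D <- M -> T <- S
  P3: D <- M -> J <- T <- S
  P4: D <- M -> J -> V <- Z -> T <- S
  P5: D <- M -> J -> V <- T <- S
Condition 1 (no descendant of D in the set): FAILS — V is a descendant of D.
Condition 2 (every backdoor path blocked by {V}):
  P1: open — no interior node is in the conditioning set.
  P2: open — collider(s) T are conditioned on (or have a conditioned descendant) and no non-collider on the path is in the set.
  P3: open — collider(s) J are conditioned on (or have a conditioned descendant) and no non-collider on the path is in the set.
  P4: open — collider(s) V, T are conditioned on (or have a conditioned descendant) and no non-collider on the path is in the set.
  P5: open — collider(s) V are conditioned on (or have a conditioned descendant) and no non-collider on the path is in the set.
{V} does not satisfy the backdoor criterion.

No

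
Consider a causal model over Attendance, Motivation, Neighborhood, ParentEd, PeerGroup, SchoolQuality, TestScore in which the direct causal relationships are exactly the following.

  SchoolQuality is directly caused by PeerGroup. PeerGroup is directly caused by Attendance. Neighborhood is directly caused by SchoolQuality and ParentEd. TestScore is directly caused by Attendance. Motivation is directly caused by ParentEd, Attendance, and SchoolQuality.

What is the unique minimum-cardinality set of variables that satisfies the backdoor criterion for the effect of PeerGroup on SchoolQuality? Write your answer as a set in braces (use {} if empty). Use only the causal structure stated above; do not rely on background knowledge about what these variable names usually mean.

Variables eligible for adjustment (non-descendants of PeerGroup, excluding PeerGroup and SchoolQuality): {Attendance, ParentEd, TestScore}.
Backdoor paths from PeerGroup to SchoolQuality:
  P1: PeerGroup <- Attendance -> Motivation <- SchoolQuality
  P2: PeerGroup <- Attendance -> Motivation <- ParentEd -> Neighborhood <- SchoolQuality
Each backdoor path contains an unconditioned collider, so every path is already blocked with the empty conditioning set:
  P1: blocked at collider Motivation (neither it nor any descendant is in the conditioning set).
  P2: blocked at collider Motivation (neither it nor any descendant is in the conditioning set).
The empty set is therefore the unique smallest valid set.

{}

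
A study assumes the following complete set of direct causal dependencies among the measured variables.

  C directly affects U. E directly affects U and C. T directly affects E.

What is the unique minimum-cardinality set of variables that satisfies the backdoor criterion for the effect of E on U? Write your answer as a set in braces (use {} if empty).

{}

Variables eligible for adjustment (non-descendants of E, excluding E and U): {T}.
Backdoor paths from E to U:
  (none)
With no backdoor paths the empty set already satisfies the criterion, and it is trivially minimal.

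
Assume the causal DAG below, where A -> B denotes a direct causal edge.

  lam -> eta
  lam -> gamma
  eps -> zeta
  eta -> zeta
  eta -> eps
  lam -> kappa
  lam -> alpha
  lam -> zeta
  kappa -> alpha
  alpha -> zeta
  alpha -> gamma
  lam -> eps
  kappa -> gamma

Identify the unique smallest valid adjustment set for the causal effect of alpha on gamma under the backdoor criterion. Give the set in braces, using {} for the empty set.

{kappa, lam}

Variables eligible for adjustment (non-descendants of alpha, excluding alpha and gamma): {eps, eta, kappa, lam}.
Backdoor paths from alpha to gamma:
  P1: alpha <- lam -> kappa -> gamma
  P2: alpha <- lam -> gamma
  P3: alpha <- kappa <- lam -> gamma
  P4: alpha <- kappa -> gamma
The empty set is not sufficient: P1 (alpha <- lam -> kappa -> gamma) has no collider blocking it and no conditioned non-collider, so it is open.
Try {kappa, lam}:
  P1: blocked at fork node lam ∈ conditioning set.
  P2: blocked at fork node lam ∈ conditioning set.
  P3: blocked at chain node kappa ∈ conditioning set.
  P4: blocked at fork node kappa ∈ conditioning set.
{kappa, lam} contains no descendant of alpha and blocks every backdoor path.
Every element of {kappa, lam} is needed (dropping kappa leaves P4 open; dropping lam leaves P2 open), so no proper subset is valid.
Among all size-2 subsets of the eligible variables, only {kappa, lam} blocks every backdoor path, so it is the unique smallest valid adjustment set.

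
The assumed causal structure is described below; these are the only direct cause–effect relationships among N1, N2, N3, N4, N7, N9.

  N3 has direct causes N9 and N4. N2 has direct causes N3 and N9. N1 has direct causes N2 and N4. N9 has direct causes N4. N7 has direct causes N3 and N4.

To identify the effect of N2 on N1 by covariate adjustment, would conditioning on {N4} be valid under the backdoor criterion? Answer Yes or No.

Yes

Backdoor paths from N2 to N1 (paths whose first edge points into N2):
  P1: N2 <- N9 <- N4 -> N1
  P2: N2 <- N9 -> N3 <- N4 -> N1
  P3: N2 <- N9 -> N3 -> N7 <- N4 -> N1
  P4: N2 <- N3 <- N4 -> N1
  P5: N2 <- N3 <- N9 <- N4 -> N1
  P6: N2 <- N3 -> N7 <- N4 -> N1
Condition 1 (no descendant of N2 in the set): holds — descendants of N2 are {N1}; none are in {N4}.
Condition 2 (every backdoor path blocked by {N4}):
  P1: blocked at fork node N4 ∈ conditioning set.
  P2: blocked at collider N3 (neither it nor any descendant is in the conditioning set).
  P3: blocked at collider N7 (neither it nor any descendant is in the conditioning set).
  P4: blocked at fork node N4 ∈ conditioning set.
  P5: blocked at fork node N4 ∈ conditioning set.
  P6: blocked at collider N7 (neither it nor any descendant is in the conditioning set).
{N4} satisfies the backdoor criterion.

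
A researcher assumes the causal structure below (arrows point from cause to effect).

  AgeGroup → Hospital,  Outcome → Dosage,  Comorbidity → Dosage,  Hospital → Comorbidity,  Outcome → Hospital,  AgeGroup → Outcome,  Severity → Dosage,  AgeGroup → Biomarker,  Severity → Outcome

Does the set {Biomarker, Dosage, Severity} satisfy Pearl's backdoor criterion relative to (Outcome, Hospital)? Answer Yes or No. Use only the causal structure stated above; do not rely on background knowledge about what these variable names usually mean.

Backdoor paths from Outcome to Hospital (paths whose first edge points into Outcome):
  P1: Outcome <- Severity -> Dosage <- Comorbidity <- Hospital
  P2: Outcome <- AgeGroup -> Hospital
Condition 1 (no descendant of Outcome in the set): FAILS — Dosage is a descendant of Outcome.
Condition 2 (every backdoor path blocked by {Biomarker, Dosage, Severity}):
  P1: blocked at fork node Severity ∈ conditioning set.
  P2: open — no interior node is in the conditioning set.
{Biomarker, Dosage, Severity} does not satisfy the backdoor criterion.

No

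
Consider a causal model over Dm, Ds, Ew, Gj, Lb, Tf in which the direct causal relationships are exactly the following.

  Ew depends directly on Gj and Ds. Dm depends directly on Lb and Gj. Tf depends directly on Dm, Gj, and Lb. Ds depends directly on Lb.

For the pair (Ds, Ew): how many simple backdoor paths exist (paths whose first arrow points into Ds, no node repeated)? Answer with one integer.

4

A backdoor path from Ds to Ew is any simple undirected path whose first edge points into Ds (i.e. leaves Ds via a parent).
Parents of Ds: {Lb}.
Enumerating:
  P1: Ds <- Lb -> Dm <- Gj -> Ew
  P2: Ds <- Lb -> Dm -> Tf <- Gj -> Ew
  P3: Ds <- Lb -> Tf <- Gj -> Ew
  P4: Ds <- Lb -> Tf <- Dm <- Gj -> Ew
That exhausts the simple backdoor paths. Count: 4.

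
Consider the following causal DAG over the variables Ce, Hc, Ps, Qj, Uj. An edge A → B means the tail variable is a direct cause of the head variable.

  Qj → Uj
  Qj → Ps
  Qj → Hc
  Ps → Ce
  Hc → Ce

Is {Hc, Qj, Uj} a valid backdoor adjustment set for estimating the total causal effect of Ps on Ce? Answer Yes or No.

Backdoor paths from Ps to Ce (paths whose first edge points into Ps):
  P1: Ps <- Qj -> Hc -> Ce
Condition 1 (no descendant of Ps in the set): holds — descendants of Ps are {Ce}; none are in {Hc, Qj, Uj}.
Condition 2 (every backdoor path blocked by {Hc, Qj, Uj}):
  P1: blocked at fork node Qj ∈ conditioning set.
{Hc, Qj, Uj} satisfies the backdoor criterion.

Yes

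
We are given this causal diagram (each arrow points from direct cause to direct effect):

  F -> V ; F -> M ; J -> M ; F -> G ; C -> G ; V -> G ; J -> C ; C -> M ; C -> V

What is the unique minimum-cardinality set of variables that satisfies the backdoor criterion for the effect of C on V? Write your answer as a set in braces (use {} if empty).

{}

Variables eligible for adjustment (non-descendants of C, excluding C and V): {F, J}.
Backdoor paths from C to V:
  P1: C <- J -> M <- F -> V
  P2: C <- J -> M <- F -> G <- V
Each backdoor path contains an unconditioned collider, so every path is already blocked with the empty conditioning set:
  P1: blocked at collider M (neither it nor any descendant is in the conditioning set).
  P2: blocked at collider M (neither it nor any descendant is in the conditioning set).
The empty set is therefore the unique smallest valid set.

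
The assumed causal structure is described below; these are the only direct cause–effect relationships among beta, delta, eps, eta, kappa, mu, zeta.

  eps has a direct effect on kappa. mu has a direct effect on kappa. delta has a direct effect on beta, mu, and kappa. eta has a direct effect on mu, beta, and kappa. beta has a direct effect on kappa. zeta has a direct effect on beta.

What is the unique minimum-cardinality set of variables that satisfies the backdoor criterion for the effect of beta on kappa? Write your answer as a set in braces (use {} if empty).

{delta, eta}

Variables eligible for adjustment (non-descendants of beta, excluding beta and kappa): {delta, eps, eta, mu, zeta}.
Backdoor paths from beta to kappa:
  P1: beta <- eta -> mu <- delta -> kappa
  P2: beta <- eta -> mu -> kappa
  P3: beta <- eta -> kappa
  P4: beta <- delta -> mu <- eta -> kappa
  P5: beta <- delta -> mu -> kappa
  P6: beta <- delta -> kappa
The empty set is not sufficient: P2 (beta <- eta -> mu -> kappa) has no collider blocking it and no conditioned non-collider, so it is open.
Try {delta, eta}:
  P1: blocked at fork node eta ∈ conditioning set.
  P2: blocked at fork node eta ∈ conditioning set.
  P3: blocked at fork node eta ∈ conditioning set.
  P4: blocked at fork node delta ∈ conditioning set.
  P5: blocked at fork node delta ∈ conditioning set.
  P6: blocked at fork node delta ∈ conditioning set.
{delta, eta} contains no descendant of beta and blocks every backdoor path.
Every element of {delta, eta} is needed (dropping delta leaves P5 open; dropping eta leaves P2 open), so no proper subset is valid.
Among all size-2 subsets of the eligible variables, only {delta, eta} blocks every backdoor path, so it is the unique smallest valid adjustment set.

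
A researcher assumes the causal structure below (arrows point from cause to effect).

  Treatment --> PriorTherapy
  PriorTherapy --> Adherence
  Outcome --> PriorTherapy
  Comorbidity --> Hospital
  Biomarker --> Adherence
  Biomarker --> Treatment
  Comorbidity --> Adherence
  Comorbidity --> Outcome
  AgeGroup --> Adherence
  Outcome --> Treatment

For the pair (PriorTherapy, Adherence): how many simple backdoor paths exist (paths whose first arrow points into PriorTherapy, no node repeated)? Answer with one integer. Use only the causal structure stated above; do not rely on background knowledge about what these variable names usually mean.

4

A backdoor path from PriorTherapy to Adherence is any simple undirected path whose first edge points into PriorTherapy (i.e. leaves PriorTherapy via a parent).
Parents of PriorTherapy: {Outcome, Treatment}.
Enumerating:
  P1: PriorTherapy <- Outcome <- Comorbidity -> Adherence
  P2: PriorTherapy <- Outcome -> Treatment <- Biomarker -> Adherence
  P3: PriorTherapy <- Treatment <- Biomarker -> Adherence
  P4: PriorTherapy <- Treatment <- Outcome <- Comorbidity -> Adherence
That exhausts the simple backdoor paths. Count: 4.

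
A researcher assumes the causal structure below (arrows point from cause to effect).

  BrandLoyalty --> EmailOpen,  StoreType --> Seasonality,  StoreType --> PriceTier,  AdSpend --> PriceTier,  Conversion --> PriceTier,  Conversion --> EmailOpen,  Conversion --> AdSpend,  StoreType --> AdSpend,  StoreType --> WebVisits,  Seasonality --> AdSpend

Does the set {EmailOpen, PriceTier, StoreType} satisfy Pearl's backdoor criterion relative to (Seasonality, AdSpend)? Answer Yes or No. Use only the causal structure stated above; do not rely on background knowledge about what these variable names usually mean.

No

Backdoor paths from Seasonality to AdSpend (paths whose first edge points into Seasonality):
  P1: Seasonality <- StoreType -> AdSpend
  P2: Seasonality <- StoreType -> PriceTier <- Conversion -> AdSpend
  P3: Seasonality <- StoreType -> PriceTier <- AdSpend
Condition 1 (no descendant of Seasonality in the set): FAILS — PriceTier is a descendant of Seasonality.
Condition 2 (every backdoor path blocked by {EmailOpen, PriceTier, StoreType}):
  P1: blocked at fork node StoreType ∈ conditioning set.
  P2: blocked at fork node StoreType ∈ conditioning set.
  P3: blocked at fork node StoreType ∈ conditioning set.
{EmailOpen, PriceTier, StoreType} does not satisfy the backdoor criterion.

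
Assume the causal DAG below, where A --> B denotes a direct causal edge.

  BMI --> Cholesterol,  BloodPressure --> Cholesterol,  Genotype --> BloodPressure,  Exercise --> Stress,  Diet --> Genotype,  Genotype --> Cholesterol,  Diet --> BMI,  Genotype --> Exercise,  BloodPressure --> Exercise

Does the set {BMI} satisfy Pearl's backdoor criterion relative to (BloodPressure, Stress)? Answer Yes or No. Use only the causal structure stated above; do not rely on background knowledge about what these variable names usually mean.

Backdoor paths from BloodPressure to Stress (paths whose first edge points into BloodPressure):
  P1: BloodPressure <- Genotype -> Exercise -> Stress
Condition 1 (no descendant of BloodPressure in the set): holds — descendants of BloodPressure are {Cholesterol, Exercise, Stress}; none are in {BMI}.
Condition 2 (every backdoor path blocked by {BMI}):
  P1: open — no interior node is in the conditioning set.
{BMI} does not satisfy the backdoor criterion.

No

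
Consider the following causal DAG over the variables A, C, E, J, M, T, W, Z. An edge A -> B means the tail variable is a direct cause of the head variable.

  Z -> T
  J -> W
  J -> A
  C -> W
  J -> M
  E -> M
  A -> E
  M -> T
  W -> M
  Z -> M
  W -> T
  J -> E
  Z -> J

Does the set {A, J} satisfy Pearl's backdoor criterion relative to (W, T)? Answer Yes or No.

Backdoor paths from W to T (paths whose first edge points into W):
  P1: W <- J <- Z -> M -> T
  P2: W <- J <- Z -> T
  P3: W <- J -> A -> E -> M <- Z -> T
  P4: W <- J -> A -> E -> M -> T
  P5: W <- J -> E -> M <- Z -> T
  P6: W <- J -> E -> M -> T
  P7: W <- J -> M <- Z -> T
  P8: W <- J -> M -> T
Condition 1 (no descendant of W in the set): holds — descendants of W are {M, T}; none are in {A, J}.
Condition 2 (every backdoor path blocked by {A, J}):
  P1: blocked at chain node J ∈ conditioning set.
  P2: blocked at chain node J ∈ conditioning set.
  P3: blocked at fork node J ∈ conditioning set.
  P4: blocked at fork node J ∈ conditioning set.
  P5: blocked at fork node J ∈ conditioning set.
  P6: blocked at fork node J ∈ conditioning set.
  P7: blocked at fork node J ∈ conditioning set.
  P8: blocked at fork node J ∈ conditioning set.
{A, J} satisfies the backdoor criterion.

Yes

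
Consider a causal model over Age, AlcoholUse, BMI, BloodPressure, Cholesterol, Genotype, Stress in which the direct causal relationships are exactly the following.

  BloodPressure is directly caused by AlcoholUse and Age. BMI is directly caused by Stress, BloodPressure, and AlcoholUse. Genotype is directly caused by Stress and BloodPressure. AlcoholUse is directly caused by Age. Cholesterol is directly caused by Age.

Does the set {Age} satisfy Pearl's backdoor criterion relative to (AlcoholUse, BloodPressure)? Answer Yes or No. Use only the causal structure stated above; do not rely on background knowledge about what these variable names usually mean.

Backdoor paths from AlcoholUse to BloodPressure (paths whose first edge points into AlcoholUse):
  P1: AlcoholUse <- Age -> BloodPressure
Condition 1 (no descendant of AlcoholUse in the set): holds — descendants of AlcoholUse are {BMI, BloodPressure, Genotype}; none are in {Age}.
Condition 2 (every backdoor path blocked by {Age}):
  P1: blocked at fork node Age ∈ conditioning set.
{Age} satisfies the backdoor criterion.

Yes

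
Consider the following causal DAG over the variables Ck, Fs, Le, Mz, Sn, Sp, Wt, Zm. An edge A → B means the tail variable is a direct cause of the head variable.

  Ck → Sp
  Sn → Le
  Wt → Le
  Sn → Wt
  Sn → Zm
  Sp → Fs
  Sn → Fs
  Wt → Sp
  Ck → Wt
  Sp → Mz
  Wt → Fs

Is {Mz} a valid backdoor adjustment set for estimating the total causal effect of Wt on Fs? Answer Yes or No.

Backdoor paths from Wt to Fs (paths whose first edge points into Wt):
  P1: Wt <- Sn -> Fs
  P2: Wt <- Ck -> Sp -> Fs
Condition 1 (no descendant of Wt in the set): FAILS — Mz is a descendant of Wt.
Condition 2 (every backdoor path blocked by {Mz}):
  P1: open — no interior node is in the conditioning set.
  P2: open — no interior node is in the conditioning set.
{Mz} does not satisfy the backdoor criterion.

No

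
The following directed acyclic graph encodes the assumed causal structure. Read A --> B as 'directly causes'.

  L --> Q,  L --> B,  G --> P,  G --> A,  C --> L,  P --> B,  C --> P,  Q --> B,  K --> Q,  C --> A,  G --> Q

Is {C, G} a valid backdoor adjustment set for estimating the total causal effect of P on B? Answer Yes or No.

Yes

Backdoor paths from P to B (paths whose first edge points into P):
  P1: P <- G -> A <- C -> L -> Q -> B
  P2: P <- G -> A <- C -> L -> B
  P3: P <- G -> Q <- L -> B
  P4: P <- G -> Q -> B
  P5: P <- C -> A <- G -> Q <- L -> B
  P6: P <- C -> A <- G -> Q -> B
  P7: P <- C -> L -> Q -> B
  P8: P <- C -> L -> B
Condition 1 (no descendant of P in the set): holds — descendants of P are {B}; none are in {C, G}.
Condition 2 (every backdoor path blocked by {C, G}):
  P1: blocked at fork node G ∈ conditioning set.
  P2: blocked at fork node G ∈ conditioning set.
  P3: blocked at fork node G ∈ conditioning set.
  P4: blocked at fork node G ∈ conditioning set.
  P5: blocked at fork node C ∈ conditioning set.
  P6: blocked at fork node C ∈ conditioning set.
  P7: blocked at fork node C ∈ conditioning set.
  P8: blocked at fork node C ∈ conditioning set.
{C, G} satisfies the backdoor criterion.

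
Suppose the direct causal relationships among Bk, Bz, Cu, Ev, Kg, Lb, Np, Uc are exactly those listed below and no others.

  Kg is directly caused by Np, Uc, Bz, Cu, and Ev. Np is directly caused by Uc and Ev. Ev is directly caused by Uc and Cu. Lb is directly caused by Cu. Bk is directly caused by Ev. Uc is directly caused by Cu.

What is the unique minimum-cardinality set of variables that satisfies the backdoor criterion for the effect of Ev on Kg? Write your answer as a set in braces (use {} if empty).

Variables eligible for adjustment (non-descendants of Ev, excluding Ev and Kg): {Bz, Cu, Lb, Uc}.
Backdoor paths from Ev to Kg:
  P1: Ev <- Cu -> Uc -> Np -> Kg
  P2: Ev <- Cu -> Uc -> Kg
  P3: Ev <- Cu -> Kg
  P4: Ev <- Uc <- Cu -> Kg
  P5: Ev <- Uc -> Np -> Kg
  P6: Ev <- Uc -> Kg
The empty set is not sufficient: P1 (Ev <- Cu -> Uc -> Np -> Kg) has no collider blocking it and no conditioned non-collider, so it is open.
Try {Cu, Uc}:
  P1: blocked at fork node Cu ∈ conditioning set.
  P2: blocked at fork node Cu ∈ conditioning set.
  P3: blocked at fork node Cu ∈ conditioning set.
  P4: blocked at chain node Uc ∈ conditioning set.
  P5: blocked at fork node Uc ∈ conditioning set.
  P6: blocked at fork node Uc ∈ conditioning set.
{Cu, Uc} contains no descendant of Ev and blocks every backdoor path.
Every element of {Cu, Uc} is needed (dropping Cu leaves P3 open; dropping Uc leaves P5 open), so no proper subset is valid.
Among all size-2 subsets of the eligible variables, only {Cu, Uc} blocks every backdoor path, so it is the unique smallest valid adjustment set.

{Cu, Uc}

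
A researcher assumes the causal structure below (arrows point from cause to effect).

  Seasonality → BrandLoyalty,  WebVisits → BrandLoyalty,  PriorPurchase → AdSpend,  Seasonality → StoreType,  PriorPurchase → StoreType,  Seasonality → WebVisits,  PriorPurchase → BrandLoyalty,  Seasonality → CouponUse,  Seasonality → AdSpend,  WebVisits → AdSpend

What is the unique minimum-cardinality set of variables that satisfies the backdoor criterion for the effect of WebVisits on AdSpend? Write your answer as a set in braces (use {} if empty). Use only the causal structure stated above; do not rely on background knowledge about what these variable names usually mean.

{Seasonality}

Variables eligible for adjustment (non-descendants of WebVisits, excluding WebVisits and AdSpend): {CouponUse, PriorPurchase, Seasonality, StoreType}.
Backdoor paths from WebVisits to AdSpend:
  P1: WebVisits <- Seasonality -> AdSpend
  P2: WebVisits <- Seasonality -> BrandLoyalty <- PriorPurchase -> AdSpend
  P3: WebVisits <- Seasonality -> StoreType <- PriorPurchase -> AdSpend
The empty set is not sufficient: P1 (WebVisits <- Seasonality -> AdSpend) has no collider blocking it and no conditioned non-collider, so it is open.
Try {Seasonality}:
  P1: blocked at fork node Seasonality ∈ conditioning set.
  P2: blocked at fork node Seasonality ∈ conditioning set.
  P3: blocked at fork node Seasonality ∈ conditioning set.
{Seasonality} contains no descendant of WebVisits and blocks every backdoor path.
No other singleton works — e.g. {PriorPurchase} leaves P1 open — so {Seasonality} is the unique smallest valid adjustment set.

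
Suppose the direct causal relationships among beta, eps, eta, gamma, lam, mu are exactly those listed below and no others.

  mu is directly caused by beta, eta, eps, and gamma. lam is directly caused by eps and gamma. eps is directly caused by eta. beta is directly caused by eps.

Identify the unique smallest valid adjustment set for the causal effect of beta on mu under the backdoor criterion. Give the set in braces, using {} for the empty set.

{eps}

Variables eligible for adjustment (non-descendants of beta, excluding beta and mu): {eps, eta, gamma, lam}.
Backdoor paths from beta to mu:
  P1: beta <- eps <- eta -> mu
  P2: beta <- eps -> mu
  P3: beta <- eps -> lam <- gamma -> mu
The empty set is not sufficient: P1 (beta <- eps <- eta -> mu) has no collider blocking it and no conditioned non-collider, so it is open.
Try {eps}:
  P1: blocked at chain node eps ∈ conditioning set.
  P2: blocked at fork node eps ∈ conditioning set.
  P3: blocked at fork node eps ∈ conditioning set.
{eps} contains no descendant of beta and blocks every backdoor path.
No other singleton works — e.g. {eta} leaves P2 open — so {eps} is the unique smallest valid adjustment set.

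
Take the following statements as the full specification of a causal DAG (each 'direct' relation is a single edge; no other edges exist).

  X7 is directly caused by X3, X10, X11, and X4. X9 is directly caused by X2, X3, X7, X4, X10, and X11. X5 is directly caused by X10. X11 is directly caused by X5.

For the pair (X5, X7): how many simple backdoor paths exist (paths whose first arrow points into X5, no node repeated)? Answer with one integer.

5

A backdoor path from X5 to X7 is any simple undirected path whose first edge points into X5 (i.e. leaves X5 via a parent).
Parents of X5: {X10}.
Enumerating:
  P1: X5 <- X10 -> X7
  P2: X5 <- X10 -> X9 <- X11 -> X7
  P3: X5 <- X10 -> X9 <- X4 -> X7
  P4: X5 <- X10 -> X9 <- X3 -> X7
  P5: X5 <- X10 -> X9 <- X7
That exhausts the simple backdoor paths. Count: 5.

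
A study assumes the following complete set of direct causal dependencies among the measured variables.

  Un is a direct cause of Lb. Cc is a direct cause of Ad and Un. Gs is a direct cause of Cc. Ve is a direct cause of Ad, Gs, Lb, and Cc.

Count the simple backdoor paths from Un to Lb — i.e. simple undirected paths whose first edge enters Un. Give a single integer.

3

A backdoor path from Un to Lb is any simple undirected path whose first edge points into Un (i.e. leaves Un via a parent).
Parents of Un: {Cc}.
Enumerating:
  P1: Un <- Cc <- Ve -> Lb
  P2: Un <- Cc <- Gs <- Ve -> Lb
  P3: Un <- Cc -> Ad <- Ve -> Lb
That exhausts the simple backdoor paths. Count: 3.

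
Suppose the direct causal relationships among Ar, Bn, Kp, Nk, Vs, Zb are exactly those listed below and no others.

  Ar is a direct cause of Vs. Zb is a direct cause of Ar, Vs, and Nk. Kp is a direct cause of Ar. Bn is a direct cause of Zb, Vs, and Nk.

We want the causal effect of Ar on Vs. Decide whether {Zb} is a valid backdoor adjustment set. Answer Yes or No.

Yes

Backdoor paths from Ar to Vs (paths whose first edge points into Ar):
  P1: Ar <- Zb <- Bn -> Vs
  P2: Ar <- Zb -> Vs
  P3: Ar <- Zb -> Nk <- Bn -> Vs
Condition 1 (no descendant of Ar in the set): holds — descendants of Ar are {Vs}; none are in {Zb}.
Condition 2 (every backdoor path blocked by {Zb}):
  P1: blocked at chain node Zb ∈ conditioning set.
  P2: blocked at fork node Zb ∈ conditioning set.
  P3: blocked at fork node Zb ∈ conditioning set.
{Zb} satisfies the backdoor criterion.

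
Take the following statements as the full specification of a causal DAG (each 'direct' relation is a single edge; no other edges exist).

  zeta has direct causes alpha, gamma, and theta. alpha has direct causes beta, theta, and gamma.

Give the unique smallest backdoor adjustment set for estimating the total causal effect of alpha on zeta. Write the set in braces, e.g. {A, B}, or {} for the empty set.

Variables eligible for adjustment (non-descendants of alpha, excluding alpha and zeta): {beta, gamma, theta}.
Backdoor paths from alpha to zeta:
  P1: alpha <- theta -> zeta
  P2: alpha <- gamma -> zeta
The empty set is not sufficient: P1 (alpha <- theta -> zeta) has no collider blocking it and no conditioned non-collider, so it is open.
Try {gamma, theta}:
  P1: blocked at fork node theta ∈ conditioning set.
  P2: blocked at fork node gamma ∈ conditioning set.
{gamma, theta} contains no descendant of alpha and blocks every backdoor path.
Every element of {gamma, theta} is needed (dropping gamma leaves P2 open; dropping theta leaves P1 open), so no proper subset is valid.
Among all size-2 subsets of the eligible variables, only {gamma, theta} blocks every backdoor path, so it is the unique smallest valid adjustment set.

{gamma, theta}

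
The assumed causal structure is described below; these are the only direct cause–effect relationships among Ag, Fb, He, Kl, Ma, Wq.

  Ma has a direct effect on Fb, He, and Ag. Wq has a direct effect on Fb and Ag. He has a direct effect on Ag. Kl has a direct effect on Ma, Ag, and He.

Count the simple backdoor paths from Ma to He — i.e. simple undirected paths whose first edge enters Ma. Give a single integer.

2

A backdoor path from Ma to He is any simple undirected path whose first edge points into Ma (i.e. leaves Ma via a parent).
Parents of Ma: {Kl}.
Enumerating:
  P1: Ma <- Kl -> He
  P2: Ma <- Kl -> Ag <- He
That exhausts the simple backdoor paths. Count: 2.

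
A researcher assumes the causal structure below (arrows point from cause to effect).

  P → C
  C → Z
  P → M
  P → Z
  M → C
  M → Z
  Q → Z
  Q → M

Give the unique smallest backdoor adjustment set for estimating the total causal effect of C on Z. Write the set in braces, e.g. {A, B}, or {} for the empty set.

Variables eligible for adjustment (non-descendants of C, excluding C and Z): {M, P, Q}.
Backdoor paths from C to Z:
  P1: C <- P -> M <- Q -> Z
  P2: C <- P -> M -> Z
  P3: C <- P -> Z
  P4: C <- M <- Q -> Z
  P5: C <- M <- P -> Z
  P6: C <- M -> Z
The empty set is not sufficient: P2 (C <- P -> M -> Z) has no collider blocking it and no conditioned non-collider, so it is open.
Try {M, P}:
  P1: blocked at fork node P ∈ conditioning set.
  P2: blocked at fork node P ∈ conditioning set.
  P3: blocked at fork node P ∈ conditioning set.
  P4: blocked at chain node M ∈ conditioning set.
  P5: blocked at chain node M ∈ conditioning set.
  P6: blocked at fork node M ∈ conditioning set.
{M, P} contains no descendant of C and blocks every backdoor path.
Every element of {M, P} is needed (dropping M leaves P4 open; dropping P leaves P1 open), so no proper subset is valid.
Among all size-2 subsets of the eligible variables, only {M, P} blocks every backdoor path, so it is the unique smallest valid adjustment set.

{M, P}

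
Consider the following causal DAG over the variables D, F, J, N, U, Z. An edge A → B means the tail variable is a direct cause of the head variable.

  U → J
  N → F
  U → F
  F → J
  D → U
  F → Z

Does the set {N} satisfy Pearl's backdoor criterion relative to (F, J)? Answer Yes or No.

Backdoor paths from F to J (paths whose first edge points into F):
  P1: F <- U -> J
Condition 1 (no descendant of F in the set): holds — descendants of F are {J, Z}; none are in {N}.
Condition 2 (every backdoor path blocked by {N}):
  P1: open — no interior node is in the conditioning set.
{N} does not satisfy the backdoor criterion.

No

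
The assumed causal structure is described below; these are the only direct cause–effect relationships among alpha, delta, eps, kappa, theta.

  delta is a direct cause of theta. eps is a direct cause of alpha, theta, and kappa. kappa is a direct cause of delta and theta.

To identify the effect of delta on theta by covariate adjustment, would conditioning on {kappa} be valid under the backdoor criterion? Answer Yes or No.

Yes

Backdoor paths from delta to theta (paths whose first edge points into delta):
  P1: delta <- kappa <- eps -> theta
  P2: delta <- kappa -> theta
Condition 1 (no descendant of delta in the set): holds — descendants of delta are {theta}; none are in {kappa}.
Condition 2 (every backdoor path blocked by {kappa}):
  P1: blocked at chain node kappa ∈ conditioning set.
  P2: blocked at fork node kappa ∈ conditioning set.
{kappa} satisfies the backdoor criterion.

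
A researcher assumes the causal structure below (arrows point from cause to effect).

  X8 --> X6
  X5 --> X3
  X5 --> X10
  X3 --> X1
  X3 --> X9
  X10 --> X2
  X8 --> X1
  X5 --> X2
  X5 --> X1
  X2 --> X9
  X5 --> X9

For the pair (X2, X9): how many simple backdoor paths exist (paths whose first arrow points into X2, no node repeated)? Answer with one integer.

A backdoor path from X2 to X9 is any simple undirected path whose first edge points into X2 (i.e. leaves X2 via a parent).
Parents of X2: {X10, X5}.
Enumerating:
  P1: X2 <- X5 -> X3 -> X9
  P2: X2 <- X5 -> X1 <- X3 -> X9
  P3: X2 <- X5 -> X9
  P4: X2 <- X10 <- X5 -> X3 -> X9
  P5: X2 <- X10 <- X5 -> X1 <- X3 -> X9
  P6: X2 <- X10 <- X5 -> X9
That exhausts the simple backdoor paths. Count: 6.

6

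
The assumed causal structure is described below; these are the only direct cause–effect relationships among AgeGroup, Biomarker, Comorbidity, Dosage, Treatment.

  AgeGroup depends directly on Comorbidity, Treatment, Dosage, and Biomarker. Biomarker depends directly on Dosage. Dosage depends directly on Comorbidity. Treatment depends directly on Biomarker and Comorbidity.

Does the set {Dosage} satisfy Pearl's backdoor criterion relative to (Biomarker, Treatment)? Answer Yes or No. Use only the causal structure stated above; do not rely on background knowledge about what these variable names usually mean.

Yes

Backdoor paths from Biomarker to Treatment (paths whose first edge points into Biomarker):
  P1: Biomarker <- Dosage <- Comorbidity -> Treatment
  P2: Biomarker <- Dosage <- Comorbidity -> AgeGroup <- Treatment
  P3: Biomarker <- Dosage -> AgeGroup <- Comorbidity -> Treatment
  P4: Biomarker <- Dosage -> AgeGroup <- Treatment
Condition 1 (no descendant of Biomarker in the set): holds — descendants of Biomarker are {AgeGroup, Treatment}; none are in {Dosage}.
Condition 2 (every backdoor path blocked by {Dosage}):
  P1: blocked at chain node Dosage ∈ conditioning set.
  P2: blocked at chain node Dosage ∈ conditioning set.
  P3: blocked at fork node Dosage ∈ conditioning set.
  P4: blocked at fork node Dosage ∈ conditioning set.
{Dosage} satisfies the backdoor criterion.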